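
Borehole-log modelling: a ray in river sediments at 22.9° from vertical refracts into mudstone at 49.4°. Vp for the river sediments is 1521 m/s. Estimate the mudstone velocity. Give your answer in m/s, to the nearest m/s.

sin 22.9° = 0.3891; sin 49.4° = 0.7593.
V₂ = V₁·(sin θ₂/sin θ₁) = 1521·(0.7593/0.3891) = 2967.82 m/s.

2968 m/s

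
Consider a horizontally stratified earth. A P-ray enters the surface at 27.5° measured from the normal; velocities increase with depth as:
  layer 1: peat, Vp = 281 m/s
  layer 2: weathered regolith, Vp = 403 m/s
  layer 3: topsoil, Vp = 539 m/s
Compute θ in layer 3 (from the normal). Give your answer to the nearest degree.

62°

Snell's law across each interface conserves sin θ / V, so sin θ_3 = V_3·sin θ₁/V₁.
sin θ_3 = 539 × sin 27.5° / 281 = 0.8857.
θ_3 = arcsin 0.8857 = 62.34°.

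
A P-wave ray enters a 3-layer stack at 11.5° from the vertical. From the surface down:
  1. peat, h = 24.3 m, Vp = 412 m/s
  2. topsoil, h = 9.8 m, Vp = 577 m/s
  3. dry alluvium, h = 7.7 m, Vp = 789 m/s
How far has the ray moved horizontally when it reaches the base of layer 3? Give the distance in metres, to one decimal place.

Ray parameter p = sin 11.5° / 412 m/s = 4.8390e-04 s/m.
Layer 1: θ = 11.50°; offset = 24.3·tan 11.50° = 4.944 m.
Layer 2: sin θ = p·577 = 0.2792 → θ = 16.21°; offset = 9.8·tan 16.21° = 2.850 m.
Layer 3: sin θ = p·789 = 0.3818 → θ = 22.45°; offset = 7.7·tan 22.45° = 3.181 m.
Total horizontal offset = 10.974 m.

11.0 m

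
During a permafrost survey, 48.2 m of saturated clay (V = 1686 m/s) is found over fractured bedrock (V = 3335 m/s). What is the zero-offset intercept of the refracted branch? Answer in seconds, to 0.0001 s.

0.0493 s

θ_c = arcsin(V₁/V₂) = arcsin(1686/3335) = 30.37°; cos θ_c = 0.8628.
tᵢ = 2h·cos θ_c / V₁ = 2·48.2·0.8628 / 1686 = 0.04933 s.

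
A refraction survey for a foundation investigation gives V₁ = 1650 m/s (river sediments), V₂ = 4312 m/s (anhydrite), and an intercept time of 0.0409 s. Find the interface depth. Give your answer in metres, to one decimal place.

36.5 m

h = tᵢ·V₁·V₂ / (2·√(V₂²−V₁²)).
√(V₂²−V₁²) = √(4312² − 1650²) = 3983.8 m/s.
h = 0.0409 s × 1650 × 4312 / (2 × 3983.8) = 36.52 m.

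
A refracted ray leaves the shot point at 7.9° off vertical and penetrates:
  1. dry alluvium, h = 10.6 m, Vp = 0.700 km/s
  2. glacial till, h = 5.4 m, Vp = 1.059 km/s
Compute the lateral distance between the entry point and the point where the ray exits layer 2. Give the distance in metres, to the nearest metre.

Ray parameter p = sin 7.9° / 0.700 km/s = 1.9635e-01 s/km.
Layer 1: θ = 7.90°; offset = 10.6·tan 7.90° = 1.471 m.
Layer 2: sin θ = p·1.059 = 0.2079 → θ = 12.00°; offset = 5.4·tan 12.00° = 1.148 m.
Total horizontal offset = 2.619 m.

3 m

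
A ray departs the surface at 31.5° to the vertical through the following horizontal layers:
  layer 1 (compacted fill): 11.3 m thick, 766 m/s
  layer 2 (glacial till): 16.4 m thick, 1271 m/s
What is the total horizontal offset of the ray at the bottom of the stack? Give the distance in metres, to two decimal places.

35.45 m

p = sin θ₁/V₁ = sin 31.5°/766 = 6.8211e-04 s/m is conserved through the stack.
Layer 1: θ = 31.50°; offset = 11.3·tan 31.50° = 6.9246 m.
Layer 2: sin θ = p·1271 = 0.8670 → θ = 60.11°; offset = 16.4·tan 60.11° = 28.5296 m.
Σ offsets = 35.4542 m.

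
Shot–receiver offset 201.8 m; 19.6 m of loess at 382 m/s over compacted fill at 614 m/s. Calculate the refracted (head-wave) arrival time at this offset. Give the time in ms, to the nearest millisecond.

θ_c = arcsin(V₁/V₂) = arcsin(382/614) = 38.47°, cos θ_c = 0.7829.
Intercept time tᵢ = 2h cos θ_c / V₁ = 2·19.6·0.7829/382 = 0.08034 s.
t = x/V₂ + tᵢ = 201.8/614 + 0.08034 = 0.40900 s.

409 ms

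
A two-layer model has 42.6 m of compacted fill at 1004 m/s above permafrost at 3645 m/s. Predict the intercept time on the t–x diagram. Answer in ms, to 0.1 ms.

tᵢ = 2h·√(V₂²−V₁²)/(V₁V₂).
√(V₂²−V₁²) = √(3645²−1004²) = 3504.0 m/s.
tᵢ = 2·42.6·3504.0/(1004·3645) = 0.08158 s.

81.6 ms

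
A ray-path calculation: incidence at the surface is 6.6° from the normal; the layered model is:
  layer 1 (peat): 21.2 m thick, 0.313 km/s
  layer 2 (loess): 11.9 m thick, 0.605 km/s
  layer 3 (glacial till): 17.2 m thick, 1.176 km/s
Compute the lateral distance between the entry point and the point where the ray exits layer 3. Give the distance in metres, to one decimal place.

Ray parameter p = sin 6.6° / 0.313 km/s = 3.6721e-01 s/km.
Layer 1: θ = 6.60°; offset = 21.2·tan 6.60° = 2.453 m.
Layer 2: sin θ = p·0.605 = 0.2222 → θ = 12.84°; offset = 11.9·tan 12.84° = 2.711 m.
Layer 3: sin θ = p·1.176 = 0.4318 → θ = 25.58°; offset = 17.2·tan 25.58° = 8.235 m.
Total horizontal offset = 13.400 m.

13.4 m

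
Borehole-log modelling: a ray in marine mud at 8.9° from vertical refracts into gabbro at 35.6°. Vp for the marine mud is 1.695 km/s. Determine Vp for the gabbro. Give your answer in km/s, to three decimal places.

6.378 km/s

sin 8.9° = 0.1547; sin 35.6° = 0.5821.
V₂ = V₁·(sin θ₂/sin θ₁) = 1.695·(0.5821/0.1547) = 6.378 km/s.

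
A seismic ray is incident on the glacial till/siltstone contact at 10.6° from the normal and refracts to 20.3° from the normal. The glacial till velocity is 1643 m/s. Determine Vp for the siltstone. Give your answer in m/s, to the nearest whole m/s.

Snell's law: sin 10.6°/V₁ = sin 20.3°/V₂.
V₂ = V₁·sin 20.3°/sin 10.6° = 1643 × 1.8860 = 3098.73 m/s.

3099 m/s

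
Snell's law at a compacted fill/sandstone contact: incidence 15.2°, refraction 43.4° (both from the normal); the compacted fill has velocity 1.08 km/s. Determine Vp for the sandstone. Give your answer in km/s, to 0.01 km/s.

2.83 km/s

sin 15.2° = 0.2622; sin 43.4° = 0.6871.
V₂ = V₁·(sin θ₂/sin θ₁) = 1.08·(0.6871/0.2622) = 2.83 km/s.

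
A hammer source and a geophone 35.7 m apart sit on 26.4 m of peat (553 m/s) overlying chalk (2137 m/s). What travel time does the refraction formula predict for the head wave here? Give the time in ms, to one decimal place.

108.9 ms

θ_c = arcsin(V₁/V₂) = arcsin(553/2137) = 15.00°, cos θ_c = 0.9659.
Intercept time tᵢ = 2h cos θ_c / V₁ = 2·26.4·0.9659/553 = 0.09223 s.
t = x/V₂ + tᵢ = 35.7/2137 + 0.09223 = 0.10893 s.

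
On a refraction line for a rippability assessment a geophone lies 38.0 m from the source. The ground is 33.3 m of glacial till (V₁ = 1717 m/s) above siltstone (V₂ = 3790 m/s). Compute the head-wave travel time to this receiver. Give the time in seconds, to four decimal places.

θ_c = arcsin(V₁/V₂) = arcsin(1717/3790) = 26.94°, cos θ_c = 0.8915.
Intercept time tᵢ = 2h cos θ_c / V₁ = 2·33.3·0.8915/1717 = 0.03458 s.
t = x/V₂ + tᵢ = 38.0/3790 + 0.03458 = 0.04461 s.

0.0446 s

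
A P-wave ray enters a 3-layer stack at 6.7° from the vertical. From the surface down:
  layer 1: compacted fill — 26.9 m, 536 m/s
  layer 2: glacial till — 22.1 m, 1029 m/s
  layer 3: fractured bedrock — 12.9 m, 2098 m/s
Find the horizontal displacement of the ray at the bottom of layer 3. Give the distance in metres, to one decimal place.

14.9 m

Apply Snell's law at each interface; in layer i the horizontal offset is hᵢ·tan θᵢ.
Layer 1: θ = 6.70°; offset = 26.9·tan 6.70° = 3.160 m.
Layer 2: sin θ = 1029·sin 6.7°/536 = 0.2240, θ = 12.94°; offset = 22.1·tan 12.94° = 5.079 m.
Layer 3: sin θ = 2098·sin 6.7°/536 = 0.4567, θ = 27.17°; offset = 12.9·tan 27.17° = 6.622 m.
Σ offsets = 14.861 m.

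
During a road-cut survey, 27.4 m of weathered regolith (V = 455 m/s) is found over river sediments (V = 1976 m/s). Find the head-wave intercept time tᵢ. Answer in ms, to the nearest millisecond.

θ_c = arcsin(V₁/V₂) = arcsin(455/1976) = 13.31°; cos θ_c = 0.9731.
tᵢ = 2h·cos θ_c / V₁ = 2·27.4·0.9731 / 455 = 0.11720 s.

117 ms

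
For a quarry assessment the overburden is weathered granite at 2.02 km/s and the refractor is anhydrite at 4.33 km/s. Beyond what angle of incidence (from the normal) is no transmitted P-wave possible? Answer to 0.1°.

27.8°

At critical incidence the refracted ray runs along the interface (θ₂ = 90°), so sin θ_c = V₁/V₂.
θ_c = arcsin(2.02/4.33) = arcsin 0.4665 = 27.81°.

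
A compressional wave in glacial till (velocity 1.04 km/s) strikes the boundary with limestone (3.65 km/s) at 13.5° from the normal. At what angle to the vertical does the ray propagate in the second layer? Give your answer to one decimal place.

55.0°

Snell's law: sin θ₂ = (V₂/V₁)·sin θ₁ = (3.65/1.04)·sin 13.5° = 0.8193.
θ₂ = arcsin 0.8193 = 55.02° from the normal.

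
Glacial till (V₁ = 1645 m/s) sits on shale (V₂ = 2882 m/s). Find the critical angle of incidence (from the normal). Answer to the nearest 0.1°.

At critical incidence the refracted ray runs along the interface (θ₂ = 90°), so sin θ_c = V₁/V₂.
θ_c = arcsin(1645/2882) = arcsin 0.5708 = 34.80°.

34.8°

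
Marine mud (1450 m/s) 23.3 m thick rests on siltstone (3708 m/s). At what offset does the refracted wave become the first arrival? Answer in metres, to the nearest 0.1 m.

θ_c = arcsin(1450/3708) = 23.02°, so cos θ_c = 0.9204 and tᵢ = 2h cos θ_c/V₁ = 0.0296 s.
At crossover x/V₁ = x/V₂ + tᵢ ⇒ x = tᵢ/(1/V₁ − 1/V₂) = 0.02958/(6.8966e-04 − 2.6969e-04) = 70.43 m.

70.4 m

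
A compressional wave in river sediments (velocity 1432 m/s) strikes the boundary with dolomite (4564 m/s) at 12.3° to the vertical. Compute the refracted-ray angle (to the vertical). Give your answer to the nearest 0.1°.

Snell's law: sin θ₂ = (V₂/V₁)·sin θ₁ = (4564/1432)·sin 12.3° = 0.6790.
θ₂ = arcsin 0.6790 = 42.76° from the normal.

42.8°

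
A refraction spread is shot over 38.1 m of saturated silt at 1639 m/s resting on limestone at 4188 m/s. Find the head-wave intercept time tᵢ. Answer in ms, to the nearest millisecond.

43 ms

tᵢ = 2h·√(V₂²−V₁²)/(V₁V₂).
√(V₂²−V₁²) = √(4188²−1639²) = 3854.0 m/s.
tᵢ = 2·38.1·3854.0/(1639·4188) = 0.04278 s.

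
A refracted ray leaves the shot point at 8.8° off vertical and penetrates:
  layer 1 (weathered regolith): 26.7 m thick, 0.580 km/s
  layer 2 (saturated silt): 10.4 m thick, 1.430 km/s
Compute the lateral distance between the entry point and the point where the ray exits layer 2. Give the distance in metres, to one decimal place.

8.4 m

Ray parameter p = sin 8.8° / 0.580 km/s = 2.6377e-01 s/km.
Layer 1: θ = 8.80°; offset = 26.7·tan 8.80° = 4.133 m.
Layer 2: sin θ = p·1.430 = 0.3772 → θ = 22.16°; offset = 10.4·tan 22.16° = 4.236 m.
Summing the layer offsets gives 8.369 m.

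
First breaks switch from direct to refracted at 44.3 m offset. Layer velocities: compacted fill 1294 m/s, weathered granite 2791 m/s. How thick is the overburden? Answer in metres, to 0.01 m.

13.41 m

h = (x_cross/2)·√((V₂−V₁)/(V₂+V₁)).
(V₂−V₁)/(V₂+V₁) = (2791−1294)/(2791+1294) = 0.3665; √ = 0.6054.
h = (44.3/2)·0.6054 = 13.41 m.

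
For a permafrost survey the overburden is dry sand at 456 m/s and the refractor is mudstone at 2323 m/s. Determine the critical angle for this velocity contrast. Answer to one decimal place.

11.3°

At critical incidence the refracted ray runs along the interface (θ₂ = 90°), so sin θ_c = V₁/V₂.
θ_c = arcsin(456/2323) = arcsin 0.1963 = 11.32°.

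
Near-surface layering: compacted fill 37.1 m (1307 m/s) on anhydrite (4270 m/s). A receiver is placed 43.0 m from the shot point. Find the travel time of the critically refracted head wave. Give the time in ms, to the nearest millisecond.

64 ms

θ_c = arcsin(V₁/V₂) = arcsin(1307/4270) = 17.82°, cos θ_c = 0.9520.
Intercept time tᵢ = 2h cos θ_c / V₁ = 2·37.1·0.9520/1307 = 0.05405 s.
t = x/V₂ + tᵢ = 43.0/4270 + 0.05405 = 0.06412 s.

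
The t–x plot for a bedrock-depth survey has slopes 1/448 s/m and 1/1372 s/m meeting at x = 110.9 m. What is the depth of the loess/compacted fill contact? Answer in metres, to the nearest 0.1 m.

x_cross = 2h·√((V₂+V₁)/(V₂−V₁)) → h = x_cross / (2·√((V₂+V₁)/(V₂−V₁))).
√((V₂+V₁)/(V₂−V₁)) = √((1372+448)/(1372−448)) = 1.4035.
h = 110.9 / (2·1.4035) = 39.51 m.

39.5 m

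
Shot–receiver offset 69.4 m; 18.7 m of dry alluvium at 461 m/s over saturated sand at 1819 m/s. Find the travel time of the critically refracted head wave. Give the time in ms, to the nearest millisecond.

θ_c = arcsin(V₁/V₂) = arcsin(461/1819) = 14.68°, cos θ_c = 0.9674.
Intercept time tᵢ = 2h cos θ_c / V₁ = 2·18.7·0.9674/461 = 0.07848 s.
t = x/V₂ + tᵢ = 69.4/1819 + 0.07848 = 0.11663 s.

117 ms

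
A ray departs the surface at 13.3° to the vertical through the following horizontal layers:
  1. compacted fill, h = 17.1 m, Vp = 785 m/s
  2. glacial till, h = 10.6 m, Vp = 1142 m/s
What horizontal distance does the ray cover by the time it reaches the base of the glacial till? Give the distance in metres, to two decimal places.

Ray parameter p = sin 13.3° / 785 m/s = 2.9306e-04 s/m.
Layer 1: θ = 13.30°; offset = 17.1·tan 13.30° = 4.0423 m.
Layer 2: sin θ = p·1142 = 0.3347 → θ = 19.55°; offset = 10.6·tan 19.55° = 3.7646 m.
Total horizontal offset = 7.8069 m.

7.81 m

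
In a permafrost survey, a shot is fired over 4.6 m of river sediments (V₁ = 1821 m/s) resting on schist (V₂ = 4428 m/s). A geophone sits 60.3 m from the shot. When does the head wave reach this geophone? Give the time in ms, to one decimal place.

18.2 ms

t = x/V₂ + 2h·√(V₂²−V₁²)/(V₁V₂).
√(V₂²−V₁²) = √(4428²−1821²) = 4036.2 m/s; delay term = 2·4.6·4036.2/(1821·4428) = 0.00461 s.
t = 60.3/4428 + 0.00461 = 0.01822 s.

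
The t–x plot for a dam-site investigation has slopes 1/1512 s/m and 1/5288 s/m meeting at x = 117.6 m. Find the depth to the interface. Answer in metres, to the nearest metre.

x_cross = 2h·√((V₂+V₁)/(V₂−V₁)) → h = x_cross / (2·√((V₂+V₁)/(V₂−V₁))).
√((V₂+V₁)/(V₂−V₁)) = √((5288+1512)/(5288−1512)) = 1.3420.
h = 117.6 / (2·1.3420) = 43.82 m.

44 m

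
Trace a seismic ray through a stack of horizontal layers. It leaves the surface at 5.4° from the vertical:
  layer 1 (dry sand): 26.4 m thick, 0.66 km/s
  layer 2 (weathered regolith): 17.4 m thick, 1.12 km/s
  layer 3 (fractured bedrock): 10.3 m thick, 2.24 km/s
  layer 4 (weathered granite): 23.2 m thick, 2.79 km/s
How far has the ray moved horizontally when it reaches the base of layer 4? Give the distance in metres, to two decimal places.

18.84 m

p = sin θ₁/V₁ = sin 5.4°/0.66 = 1.4259e-01 s/km is conserved through the stack.
Layer 1: θ = 5.40°; offset = 26.4·tan 5.40° = 2.4955 m.
Layer 2: sin θ = p·1.12 = 0.1597 → θ = 9.19°; offset = 17.4·tan 9.19° = 2.8149 m.
Layer 3: sin θ = p·2.24 = 0.3194 → θ = 18.63°; offset = 10.3·tan 18.63° = 3.4716 m.
Layer 4: sin θ = p·2.79 = 0.3978 → θ = 23.44°; offset = 23.2·tan 23.44° = 10.0598 m.
Σ offsets = 18.8418 m.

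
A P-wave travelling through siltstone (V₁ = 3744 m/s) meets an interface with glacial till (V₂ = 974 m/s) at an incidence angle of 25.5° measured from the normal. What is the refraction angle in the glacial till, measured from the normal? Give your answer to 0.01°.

sin θ₁/V₁ = sin θ₂/V₂ ⇒ sin θ₂ = 974·sin 25.5°/3744 = 974·0.4305/3744 = 0.1120.
θ₂ = arcsin 0.1120 = 6.43° from the normal.

6.43°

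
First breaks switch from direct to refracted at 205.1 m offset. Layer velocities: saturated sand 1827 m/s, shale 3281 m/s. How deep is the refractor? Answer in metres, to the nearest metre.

55 m

x_cross = 2h·√((V₂+V₁)/(V₂−V₁)) → h = x_cross / (2·√((V₂+V₁)/(V₂−V₁))).
√((V₂+V₁)/(V₂−V₁)) = √((3281+1827)/(3281−1827)) = 1.8743.
h = 205.1 / (2·1.8743) = 54.71 m.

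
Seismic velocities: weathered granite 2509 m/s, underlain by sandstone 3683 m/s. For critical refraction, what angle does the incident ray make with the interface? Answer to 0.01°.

Critical incidence: sin θ_c = V₁/V₂ = 2509/3683 = 0.6812.
θ_c = arcsin 0.6812 = 42.94°.
Measured from the interface: 90° − 42.94° = 47.06°.

47.06°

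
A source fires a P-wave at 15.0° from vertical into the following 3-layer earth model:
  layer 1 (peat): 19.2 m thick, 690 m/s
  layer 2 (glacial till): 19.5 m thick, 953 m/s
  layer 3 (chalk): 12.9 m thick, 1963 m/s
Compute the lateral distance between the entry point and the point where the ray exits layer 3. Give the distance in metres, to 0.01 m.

Apply Snell's law at each interface; in layer i the horizontal offset is hᵢ·tan θᵢ.
Layer 1: θ = 15.00°; offset = 19.2·tan 15.00° = 5.1446 m.
Layer 2: sin θ = 953·sin 15.0°/690 = 0.3575, θ = 20.94°; offset = 19.5·tan 20.94° = 7.4638 m.
Layer 3: sin θ = 1963·sin 15.0°/690 = 0.7363, θ = 47.42°; offset = 12.9·tan 47.42° = 14.0380 m.
Total horizontal offset = 26.6465 m.

26.65 m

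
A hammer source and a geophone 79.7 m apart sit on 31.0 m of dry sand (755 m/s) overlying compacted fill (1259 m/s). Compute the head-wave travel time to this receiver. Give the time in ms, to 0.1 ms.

129.0 ms

t = x/V₂ + 2h·√(V₂²−V₁²)/(V₁V₂).
√(V₂²−V₁²) = √(1259²−755²) = 1007.5 m/s; delay term = 2·31.0·1007.5/(755·1259) = 0.06571 s.
t = 79.7/1259 + 0.06571 = 0.12902 s.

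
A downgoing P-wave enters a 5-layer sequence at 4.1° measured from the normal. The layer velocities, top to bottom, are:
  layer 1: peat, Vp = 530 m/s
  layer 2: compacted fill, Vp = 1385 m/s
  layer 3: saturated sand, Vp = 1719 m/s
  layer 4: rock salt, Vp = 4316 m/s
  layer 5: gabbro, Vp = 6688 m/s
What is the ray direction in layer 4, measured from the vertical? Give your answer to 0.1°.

Ray parameter p = sin 4.1° / 530 = 1.3490e-04 s/m.
sin θ_4 = p·V_4 = 1.3490e-04 × 4316 = 0.5822.
θ_4 = arcsin 0.5822 = 35.61°.

35.6°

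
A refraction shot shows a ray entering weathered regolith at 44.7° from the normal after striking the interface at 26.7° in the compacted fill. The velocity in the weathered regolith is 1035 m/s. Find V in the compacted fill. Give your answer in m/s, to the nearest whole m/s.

661 m/s

sin 26.7° = 0.4493; sin 44.7° = 0.7034.
V₁ = V₂·(sin θ₁/sin θ₂) = 1035·(0.4493/0.7034) = 661.14 m/s.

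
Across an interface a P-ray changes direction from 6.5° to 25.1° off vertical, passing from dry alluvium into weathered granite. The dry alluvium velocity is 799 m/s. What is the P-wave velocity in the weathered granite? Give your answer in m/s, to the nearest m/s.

Snell's law: sin 6.5°/V₁ = sin 25.1°/V₂.
V₂ = V₁·sin 25.1°/sin 6.5° = 799 × 3.7472 = 2994.04 m/s.

2994 m/s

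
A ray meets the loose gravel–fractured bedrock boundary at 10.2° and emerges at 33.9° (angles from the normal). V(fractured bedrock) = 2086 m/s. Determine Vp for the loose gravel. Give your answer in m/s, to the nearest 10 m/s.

sin 10.2° = 0.1771; sin 33.9° = 0.5577.
V₁ = V₂·(sin θ₁/sin θ₂) = 2086·(0.1771/0.5577) = 662.31 m/s.

660 m/s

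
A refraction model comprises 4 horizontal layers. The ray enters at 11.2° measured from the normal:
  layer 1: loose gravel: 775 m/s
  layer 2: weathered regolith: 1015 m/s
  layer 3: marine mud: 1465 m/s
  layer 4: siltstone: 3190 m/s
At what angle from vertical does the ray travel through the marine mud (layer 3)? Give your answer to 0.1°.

Snell's law across each interface conserves sin θ / V, so sin θ_3 = V_3·sin θ₁/V₁.
sin θ_3 = 1465 × sin 11.2° / 775 = 0.3672.
θ_3 = arcsin 0.3672 = 21.54°.

21.5°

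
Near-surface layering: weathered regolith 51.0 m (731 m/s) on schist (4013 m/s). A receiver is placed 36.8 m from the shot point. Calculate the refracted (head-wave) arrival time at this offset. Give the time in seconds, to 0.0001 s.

t = x/V₂ + 2h·√(V₂²−V₁²)/(V₁V₂).
√(V₂²−V₁²) = √(4013²−731²) = 3945.9 m/s; delay term = 2·51.0·3945.9/(731·4013) = 0.13720 s.
t = 36.8/4013 + 0.13720 = 0.14637 s.

0.1464 s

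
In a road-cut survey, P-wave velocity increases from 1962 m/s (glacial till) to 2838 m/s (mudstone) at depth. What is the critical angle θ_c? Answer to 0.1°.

43.7°

At critical incidence the refracted ray runs along the interface (θ₂ = 90°), so sin θ_c = V₁/V₂.
θ_c = arcsin(1962/2838) = arcsin 0.6913 = 43.74°.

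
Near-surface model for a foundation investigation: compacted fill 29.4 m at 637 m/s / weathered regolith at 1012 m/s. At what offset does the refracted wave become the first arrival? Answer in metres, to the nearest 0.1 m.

123.3 m

θ_c = arcsin(637/1012) = 39.01°, so cos θ_c = 0.7770 and tᵢ = 2h cos θ_c/V₁ = 0.0717 s.
At crossover x/V₁ = x/V₂ + tᵢ ⇒ x = tᵢ/(1/V₁ − 1/V₂) = 0.07173/(1.5699e-03 − 9.8814e-04) = 123.30 m.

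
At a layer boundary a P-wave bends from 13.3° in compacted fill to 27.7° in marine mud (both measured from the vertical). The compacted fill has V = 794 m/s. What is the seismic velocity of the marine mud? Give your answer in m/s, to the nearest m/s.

Snell's law: sin 13.3°/V₁ = sin 27.7°/V₂.
V₂ = V₁·sin 27.7°/sin 13.3° = 794 × 2.0206 = 1604.37 m/s.

1604 m/s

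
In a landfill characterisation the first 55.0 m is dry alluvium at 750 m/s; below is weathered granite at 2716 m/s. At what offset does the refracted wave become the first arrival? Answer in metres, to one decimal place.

θ_c = arcsin(750/2716) = 16.03°, so cos θ_c = 0.9611 and tᵢ = 2h cos θ_c/V₁ = 0.1410 s.
At crossover x/V₁ = x/V₂ + tᵢ ⇒ x = tᵢ/(1/V₁ − 1/V₂) = 0.14096/(1.3333e-03 − 3.6819e-04) = 146.05 m.

146.1 m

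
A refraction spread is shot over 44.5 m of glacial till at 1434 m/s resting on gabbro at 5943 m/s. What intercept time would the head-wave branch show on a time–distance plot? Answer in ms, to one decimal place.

tᵢ = 2h·√(V₂²−V₁²)/(V₁V₂).
√(V₂²−V₁²) = √(5943²−1434²) = 5767.4 m/s.
tᵢ = 2·44.5·5767.4/(1434·5943) = 0.06023 s.

60.2 ms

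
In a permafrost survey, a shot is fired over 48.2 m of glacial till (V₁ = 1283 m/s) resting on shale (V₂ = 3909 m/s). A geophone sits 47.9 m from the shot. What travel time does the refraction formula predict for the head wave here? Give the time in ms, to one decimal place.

t = x/V₂ + 2h·√(V₂²−V₁²)/(V₁V₂).
√(V₂²−V₁²) = √(3909²−1283²) = 3692.5 m/s; delay term = 2·48.2·3692.5/(1283·3909) = 0.07097 s.
t = 47.9/3909 + 0.07097 = 0.08323 s.

83.2 ms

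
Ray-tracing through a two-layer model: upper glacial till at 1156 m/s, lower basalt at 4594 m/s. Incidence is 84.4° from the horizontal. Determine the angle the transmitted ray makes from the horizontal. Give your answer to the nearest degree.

67°

Angle from the normal: 90° − 84.4° = 5.6°.
Snell's law: sin θ₂ = (V₂/V₁)·sin θ₁ = (4594/1156)·sin 5.6° = 0.3878.
θ₂ = arcsin 0.3878 = 22.82° from the normal.
From the interface: 90° − 22.82° = 67.18°.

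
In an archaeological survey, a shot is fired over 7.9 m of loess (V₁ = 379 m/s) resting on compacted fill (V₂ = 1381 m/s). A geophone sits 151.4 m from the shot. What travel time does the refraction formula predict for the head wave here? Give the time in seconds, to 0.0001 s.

θ_c = arcsin(V₁/V₂) = arcsin(379/1381) = 15.93°, cos θ_c = 0.9616.
Intercept time tᵢ = 2h cos θ_c / V₁ = 2·7.9·0.9616/379 = 0.04009 s.
t = x/V₂ + tᵢ = 151.4/1381 + 0.04009 = 0.14972 s.

0.1497 s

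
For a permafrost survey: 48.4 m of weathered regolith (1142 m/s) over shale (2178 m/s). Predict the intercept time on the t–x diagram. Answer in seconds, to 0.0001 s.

0.0722 s

tᵢ = 2h·√(V₂²−V₁²)/(V₁V₂).
√(V₂²−V₁²) = √(2178²−1142²) = 1854.6 m/s.
tᵢ = 2·48.4·1854.6/(1142·2178) = 0.07218 s.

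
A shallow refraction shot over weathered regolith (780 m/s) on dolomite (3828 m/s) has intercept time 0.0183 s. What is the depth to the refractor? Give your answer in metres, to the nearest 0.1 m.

θ_c = arcsin(780/3828) = 11.76°; cos θ_c = 0.9790.
tᵢ = 2h cos θ_c/V₁ ⇒ h = tᵢ·V₁/(2 cos θ_c) = 0.0183·780/(2·0.9790) = 7.29 m.

7.3 m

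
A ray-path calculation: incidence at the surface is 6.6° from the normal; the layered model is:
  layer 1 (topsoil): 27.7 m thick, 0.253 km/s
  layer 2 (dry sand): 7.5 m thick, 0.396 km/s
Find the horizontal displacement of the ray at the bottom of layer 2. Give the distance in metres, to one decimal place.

Apply Snell's law at each interface; in layer i the horizontal offset is hᵢ·tan θᵢ.
Layer 1: θ = 6.60°; offset = 27.7·tan 6.60° = 3.205 m.
Layer 2: sin θ = 0.396·sin 6.6°/0.253 = 0.1799, θ = 10.36°; offset = 7.5·tan 10.36° = 1.372 m.
Total horizontal offset = 4.577 m.

4.6 m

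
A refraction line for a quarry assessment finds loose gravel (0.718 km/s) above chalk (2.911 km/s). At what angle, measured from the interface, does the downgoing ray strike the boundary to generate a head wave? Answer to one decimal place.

At critical incidence the refracted ray runs along the interface (θ₂ = 90°), so sin θ_c = V₁/V₂.
θ_c = arcsin(0.718/2.911) = arcsin 0.2467 = 14.28°.
Measured from the interface: 90° − 14.28° = 75.72°.

75.7°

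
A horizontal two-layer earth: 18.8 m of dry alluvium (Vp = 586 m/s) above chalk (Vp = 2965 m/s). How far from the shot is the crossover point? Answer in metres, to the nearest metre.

x_cross = 2h·√((V₂+V₁)/(V₂−V₁)).
(V₂+V₁)/(V₂−V₁) = (2965+586)/(2965−586) = 1.4926; √ = 1.2217.
x_cross = 2·18.8·1.2217 = 45.94 m.

46 m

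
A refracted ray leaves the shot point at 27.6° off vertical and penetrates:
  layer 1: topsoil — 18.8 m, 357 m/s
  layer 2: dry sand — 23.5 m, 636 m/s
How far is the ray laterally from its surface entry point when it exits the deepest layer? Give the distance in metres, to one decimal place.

p = sin θ₁/V₁ = sin 27.6°/357 = 1.2977e-03 s/m is conserved through the stack.
Layer 1: θ = 27.60°; offset = 18.8·tan 27.60° = 9.828 m.
Layer 2: sin θ = p·636 = 0.8254 → θ = 55.63°; offset = 23.5·tan 55.63° = 34.354 m.
Σ offsets = 44.182 m.

44.2 m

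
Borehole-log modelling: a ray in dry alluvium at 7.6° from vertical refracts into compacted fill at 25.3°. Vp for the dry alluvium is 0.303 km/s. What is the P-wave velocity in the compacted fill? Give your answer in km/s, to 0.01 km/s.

0.98 km/s

Snell's law: sin 7.6°/V₁ = sin 25.3°/V₂.
V₂ = V₁·sin 25.3°/sin 7.6° = 0.303 × 3.2313 = 0.98 km/s.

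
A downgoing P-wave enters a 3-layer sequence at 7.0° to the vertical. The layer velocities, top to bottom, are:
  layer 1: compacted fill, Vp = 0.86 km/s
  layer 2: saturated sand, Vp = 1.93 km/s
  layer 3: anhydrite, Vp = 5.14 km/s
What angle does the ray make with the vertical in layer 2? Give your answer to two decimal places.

15.87°

Snell's law across each interface conserves sin θ / V, so sin θ_2 = V_2·sin θ₁/V₁.
sin θ_2 = 1.93 × sin 7.0° / 0.86 = 0.2735.
θ_2 = arcsin 0.2735 = 15.87°.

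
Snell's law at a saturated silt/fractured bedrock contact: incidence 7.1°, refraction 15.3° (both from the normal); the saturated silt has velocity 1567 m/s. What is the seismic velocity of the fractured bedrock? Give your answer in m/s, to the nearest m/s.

Snell's law: sin 7.1°/V₁ = sin 15.3°/V₂.
V₂ = V₁·sin 15.3°/sin 7.1° = 1567 × 2.1349 = 3345.34 m/s.

3345 m/s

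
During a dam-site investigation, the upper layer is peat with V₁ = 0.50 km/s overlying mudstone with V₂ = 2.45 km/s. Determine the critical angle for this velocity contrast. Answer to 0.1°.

At critical incidence the refracted ray runs along the interface (θ₂ = 90°), so sin θ_c = V₁/V₂.
θ_c = arcsin(0.50/2.45) = arcsin 0.2041 = 11.78°.

11.8°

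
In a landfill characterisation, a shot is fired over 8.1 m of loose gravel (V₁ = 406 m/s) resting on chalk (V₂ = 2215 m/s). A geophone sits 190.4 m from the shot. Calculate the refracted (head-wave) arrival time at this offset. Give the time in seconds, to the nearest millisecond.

t = x/V₂ + 2h·√(V₂²−V₁²)/(V₁V₂).
√(V₂²−V₁²) = √(2215²−406²) = 2177.5 m/s; delay term = 2·8.1·2177.5/(406·2215) = 0.03923 s.
t = 190.4/2215 + 0.03923 = 0.12518 s.

0.125 s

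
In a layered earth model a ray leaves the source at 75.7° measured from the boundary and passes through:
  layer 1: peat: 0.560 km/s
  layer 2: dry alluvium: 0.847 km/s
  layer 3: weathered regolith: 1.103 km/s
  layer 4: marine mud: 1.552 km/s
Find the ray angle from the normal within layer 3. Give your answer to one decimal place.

29.1°

From the normal: θ₁ = 90° − 75.7° = 14.3°.
Ray parameter p = sin 14.3° / 0.560 = 4.4107e-01 s/km.
sin θ_3 = p·V_3 = 4.4107e-01 × 1.103 = 0.4865.
θ_3 = 29.11° from the vertical.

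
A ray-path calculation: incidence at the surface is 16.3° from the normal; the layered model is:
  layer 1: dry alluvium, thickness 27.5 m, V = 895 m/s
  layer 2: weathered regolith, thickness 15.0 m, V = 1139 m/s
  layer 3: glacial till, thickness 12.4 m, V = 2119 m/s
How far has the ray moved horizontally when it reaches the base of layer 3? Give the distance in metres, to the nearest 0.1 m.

24.8 m

Apply Snell's law at each interface; in layer i the horizontal offset is hᵢ·tan θᵢ.
Layer 1: θ = 16.30°; offset = 27.5·tan 16.30° = 8.042 m.
Layer 2: sin θ = 1139·sin 16.3°/895 = 0.3572, θ = 20.93°; offset = 15.0·tan 20.93° = 5.736 m.
Layer 3: sin θ = 2119·sin 16.3°/895 = 0.6645, θ = 41.64°; offset = 12.4·tan 41.64° = 11.026 m.
Total horizontal offset = 24.804 m.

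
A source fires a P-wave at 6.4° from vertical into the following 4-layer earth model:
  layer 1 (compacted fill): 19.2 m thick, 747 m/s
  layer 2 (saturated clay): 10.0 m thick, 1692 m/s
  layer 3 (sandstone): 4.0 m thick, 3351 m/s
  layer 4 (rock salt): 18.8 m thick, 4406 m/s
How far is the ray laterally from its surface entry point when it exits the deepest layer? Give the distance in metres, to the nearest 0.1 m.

23.5 m

p = sin θ₁/V₁ = sin 6.4°/747 = 1.4922e-04 s/m is conserved through the stack.
Layer 1: θ = 6.40°; offset = 19.2·tan 6.40° = 2.154 m.
Layer 2: sin θ = p·1692 = 0.2525 → θ = 14.62°; offset = 10.0·tan 14.62° = 2.609 m.
Layer 3: sin θ = p·3351 = 0.5000 → θ = 30.00°; offset = 4.0·tan 30.00° = 2.310 m.
Layer 4: sin θ = p·4406 = 0.6575 → θ = 41.11°; offset = 18.8·tan 41.11° = 16.405 m.
Total horizontal offset = 23.477 m.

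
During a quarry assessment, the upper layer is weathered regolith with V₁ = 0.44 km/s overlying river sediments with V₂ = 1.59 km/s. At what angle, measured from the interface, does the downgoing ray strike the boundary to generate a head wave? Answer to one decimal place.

73.9°

Critical incidence: sin θ_c = V₁/V₂ = 0.44/1.59 = 0.2767.
θ_c = arcsin 0.2767 = 16.07°.
Measured from the interface: 90° − 16.07° = 73.93°.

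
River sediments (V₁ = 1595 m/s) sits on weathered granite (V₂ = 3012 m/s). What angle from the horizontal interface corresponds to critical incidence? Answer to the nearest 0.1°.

58.0°

At critical incidence the refracted ray runs along the interface (θ₂ = 90°), so sin θ_c = V₁/V₂.
θ_c = arcsin(1595/3012) = arcsin 0.5295 = 31.97°.
Measured from the interface: 90° − 31.97° = 58.03°.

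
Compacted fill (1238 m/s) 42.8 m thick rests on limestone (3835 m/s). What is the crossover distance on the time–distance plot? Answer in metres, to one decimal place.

θ_c = arcsin(1238/3835) = 18.83°, so cos θ_c = 0.9465 and tᵢ = 2h cos θ_c/V₁ = 0.0654 s.
At crossover x/V₁ = x/V₂ + tᵢ ⇒ x = tᵢ/(1/V₁ − 1/V₂) = 0.06544/(8.0775e-04 − 2.6076e-04) = 119.64 m.

119.6 m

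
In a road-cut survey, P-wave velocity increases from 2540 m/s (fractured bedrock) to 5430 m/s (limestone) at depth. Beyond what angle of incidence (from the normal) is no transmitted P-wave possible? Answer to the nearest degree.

Critical incidence: sin θ_c = V₁/V₂ = 2540/5430 = 0.4678.
θ_c = arcsin 0.4678 = 27.89°.

28°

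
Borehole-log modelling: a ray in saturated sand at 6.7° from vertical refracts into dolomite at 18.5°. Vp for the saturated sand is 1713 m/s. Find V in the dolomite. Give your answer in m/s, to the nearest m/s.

sin 6.7° = 0.1167; sin 18.5° = 0.3173.
V₂ = V₁·(sin θ₂/sin θ₁) = 1713·(0.3173/0.1167) = 4658.78 m/s.

4659 m/s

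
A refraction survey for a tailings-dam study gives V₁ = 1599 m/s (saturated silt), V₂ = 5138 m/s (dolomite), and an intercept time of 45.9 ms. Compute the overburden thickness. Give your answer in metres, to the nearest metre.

39 m

h = tᵢ·V₁·V₂ / (2·√(V₂²−V₁²)).
√(V₂²−V₁²) = √(5138² − 1599²) = 4882.9 m/s.
h = 0.0459 s × 1599 × 5138 / (2 × 4882.9) = 38.61 m.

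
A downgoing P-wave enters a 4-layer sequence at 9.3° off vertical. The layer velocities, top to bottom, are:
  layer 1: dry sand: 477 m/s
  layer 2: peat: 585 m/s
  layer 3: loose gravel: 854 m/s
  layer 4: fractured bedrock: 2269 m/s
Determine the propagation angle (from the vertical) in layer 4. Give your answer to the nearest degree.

Snell's law across each interface conserves sin θ / V, so sin θ_4 = V_4·sin θ₁/V₁.
sin θ_4 = 2269 × sin 9.3° / 477 = 0.7687.
θ_4 = 50.24° from the vertical.

50°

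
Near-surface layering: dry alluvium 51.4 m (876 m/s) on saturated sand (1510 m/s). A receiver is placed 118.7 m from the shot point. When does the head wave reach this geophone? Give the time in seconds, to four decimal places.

θ_c = arcsin(V₁/V₂) = arcsin(876/1510) = 35.46°, cos θ_c = 0.8145.
Intercept time tᵢ = 2h cos θ_c / V₁ = 2·51.4·0.8145/876 = 0.09559 s.
t = x/V₂ + tᵢ = 118.7/1510 + 0.09559 = 0.17419 s.

0.1742 s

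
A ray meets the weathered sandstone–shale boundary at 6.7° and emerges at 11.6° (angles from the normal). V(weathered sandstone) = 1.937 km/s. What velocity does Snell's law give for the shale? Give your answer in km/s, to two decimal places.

3.34 km/s

Snell's law: sin 6.7°/V₁ = sin 11.6°/V₂.
V₂ = V₁·sin 11.6°/sin 6.7° = 1.937 × 1.7235 = 3.34 km/s.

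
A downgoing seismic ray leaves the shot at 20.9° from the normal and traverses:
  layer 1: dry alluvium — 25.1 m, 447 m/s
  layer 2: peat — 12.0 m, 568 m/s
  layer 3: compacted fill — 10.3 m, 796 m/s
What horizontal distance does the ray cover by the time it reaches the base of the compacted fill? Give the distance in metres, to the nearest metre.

Apply Snell's law at each interface; in layer i the horizontal offset is hᵢ·tan θᵢ.
Layer 1: θ = 20.90°; offset = 25.1·tan 20.90° = 9.585 m.
Layer 2: sin θ = 568·sin 20.9°/447 = 0.4533, θ = 26.96°; offset = 12.0·tan 26.96° = 6.103 m.
Layer 3: sin θ = 796·sin 20.9°/447 = 0.6353, θ = 39.44°; offset = 10.3·tan 39.44° = 8.472 m.
Σ offsets = 24.160 m.

24 m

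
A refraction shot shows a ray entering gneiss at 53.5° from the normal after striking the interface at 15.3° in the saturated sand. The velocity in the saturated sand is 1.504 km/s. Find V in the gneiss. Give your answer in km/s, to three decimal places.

4.582 km/s

sin 15.3° = 0.2639; sin 53.5° = 0.8039.
V₂ = V₁·(sin θ₂/sin θ₁) = 1.504·(0.8039/0.2639) = 4.582 km/s.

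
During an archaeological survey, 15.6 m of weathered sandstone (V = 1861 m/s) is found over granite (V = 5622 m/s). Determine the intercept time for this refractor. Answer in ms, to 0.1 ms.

15.8 ms

θ_c = arcsin(V₁/V₂) = arcsin(1861/5622) = 19.33°; cos θ_c = 0.9436.
tᵢ = 2h·cos θ_c / V₁ = 2·15.6·0.9436 / 1861 = 0.01582 s.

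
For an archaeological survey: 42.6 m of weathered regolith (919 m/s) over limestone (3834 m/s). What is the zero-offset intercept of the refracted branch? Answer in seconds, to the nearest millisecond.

θ_c = arcsin(V₁/V₂) = arcsin(919/3834) = 13.87°; cos θ_c = 0.9708.
tᵢ = 2h·cos θ_c / V₁ = 2·42.6·0.9708 / 919 = 0.09001 s.

0.090 s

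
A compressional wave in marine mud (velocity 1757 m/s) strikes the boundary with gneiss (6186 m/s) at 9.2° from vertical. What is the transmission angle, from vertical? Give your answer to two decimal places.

34.26°

Snell's law: sin θ₂ = (V₂/V₁)·sin θ₁ = (6186/1757)·sin 9.2° = 0.5629.
θ₂ = sin⁻¹(0.5629) = 34.26° (from vertical).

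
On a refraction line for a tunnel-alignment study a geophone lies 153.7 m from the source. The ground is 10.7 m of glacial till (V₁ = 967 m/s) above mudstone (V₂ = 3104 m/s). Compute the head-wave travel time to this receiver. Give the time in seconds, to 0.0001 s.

0.0705 s

θ_c = arcsin(V₁/V₂) = arcsin(967/3104) = 18.15°, cos θ_c = 0.9502.
Intercept time tᵢ = 2h cos θ_c / V₁ = 2·10.7·0.9502/967 = 0.02103 s.
t = x/V₂ + tᵢ = 153.7/3104 + 0.02103 = 0.07055 s.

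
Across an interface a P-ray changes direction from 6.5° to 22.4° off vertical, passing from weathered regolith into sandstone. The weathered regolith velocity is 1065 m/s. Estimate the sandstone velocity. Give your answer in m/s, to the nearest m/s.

3585 m/s

sin 6.5° = 0.1132; sin 22.4° = 0.3811.
V₂ = V₁·(sin θ₂/sin θ₁) = 1065·(0.3811/0.1132) = 3585.06 m/s.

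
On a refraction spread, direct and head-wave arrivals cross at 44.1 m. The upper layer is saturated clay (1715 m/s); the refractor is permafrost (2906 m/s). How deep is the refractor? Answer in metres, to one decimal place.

h = (x_cross/2)·√((V₂−V₁)/(V₂+V₁)).
(V₂−V₁)/(V₂+V₁) = (2906−1715)/(2906+1715) = 0.2577; √ = 0.5077.
h = (44.1/2)·0.5077 = 11.19 m.

11.2 m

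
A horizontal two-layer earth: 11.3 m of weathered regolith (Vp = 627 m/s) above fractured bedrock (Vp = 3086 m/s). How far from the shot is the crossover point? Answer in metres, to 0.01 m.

27.77 m

x_cross = 2h·√((V₂+V₁)/(V₂−V₁)).
(V₂+V₁)/(V₂−V₁) = (3086+627)/(3086−627) = 1.5100; √ = 1.2288.
x_cross = 2·11.3·1.2288 = 27.77 m.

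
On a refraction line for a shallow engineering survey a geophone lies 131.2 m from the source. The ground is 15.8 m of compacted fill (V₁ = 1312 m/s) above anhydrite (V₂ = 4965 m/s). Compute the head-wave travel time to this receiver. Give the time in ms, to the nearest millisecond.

50 ms

t = x/V₂ + 2h·√(V₂²−V₁²)/(V₁V₂).
√(V₂²−V₁²) = √(4965²−1312²) = 4788.5 m/s; delay term = 2·15.8·4788.5/(1312·4965) = 0.02323 s.
t = 131.2/4965 + 0.02323 = 0.04965 s.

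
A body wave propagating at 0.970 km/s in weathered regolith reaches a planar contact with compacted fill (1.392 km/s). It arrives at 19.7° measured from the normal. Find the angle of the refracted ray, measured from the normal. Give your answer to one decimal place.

Snell's law: sin θ₂ = (V₂/V₁)·sin θ₁ = (1.392/0.970)·sin 19.7° = 0.4837.
θ₂ = arcsin 0.4837 = 28.93° from the normal.

28.9°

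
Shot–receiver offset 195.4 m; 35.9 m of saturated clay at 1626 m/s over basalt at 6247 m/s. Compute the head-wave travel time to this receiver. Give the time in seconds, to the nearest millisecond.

t = x/V₂ + 2h·√(V₂²−V₁²)/(V₁V₂).
√(V₂²−V₁²) = √(6247²−1626²) = 6031.7 m/s; delay term = 2·35.9·6031.7/(1626·6247) = 0.04264 s.
t = 195.4/6247 + 0.04264 = 0.07391 s.

0.074 s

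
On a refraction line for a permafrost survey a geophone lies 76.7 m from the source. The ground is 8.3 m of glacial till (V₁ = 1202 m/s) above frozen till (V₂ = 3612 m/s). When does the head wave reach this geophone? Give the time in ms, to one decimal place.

θ_c = arcsin(V₁/V₂) = arcsin(1202/3612) = 19.44°, cos θ_c = 0.9430.
Intercept time tᵢ = 2h cos θ_c / V₁ = 2·8.3·0.9430/1202 = 0.01302 s.
t = x/V₂ + tᵢ = 76.7/3612 + 0.01302 = 0.03426 s.

34.3 ms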